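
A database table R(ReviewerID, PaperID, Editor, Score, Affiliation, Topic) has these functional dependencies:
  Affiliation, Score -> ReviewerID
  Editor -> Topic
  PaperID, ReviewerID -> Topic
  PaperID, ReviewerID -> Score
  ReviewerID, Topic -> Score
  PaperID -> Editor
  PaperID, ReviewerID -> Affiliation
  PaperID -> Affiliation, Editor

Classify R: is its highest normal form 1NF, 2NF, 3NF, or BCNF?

Candidate keys: {PaperID, ReviewerID}, {PaperID, Score}. Prime attributes: {PaperID, ReviewerID, Score}.
Affiliation, Score -> ReviewerID: {Affiliation, Score}⁺ = {Affiliation, ReviewerID, Score}, which is not all of the attributes, so the left side is not a superkey — BCNF is violated.
Because {Topic} is non-prime and the left side of Editor -> Topic is not a superkey, the relation is not in 3NF.
The proper key subset {PaperID} of {PaperID, ReviewerID} determines non-prime {Affiliation, Editor, Topic}, so the relation is not even in 2NF.

1NF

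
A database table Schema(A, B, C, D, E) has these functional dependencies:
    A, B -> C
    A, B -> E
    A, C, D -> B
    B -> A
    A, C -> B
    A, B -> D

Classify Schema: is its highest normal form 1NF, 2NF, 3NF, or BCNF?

Candidate keys: {A, C}, {B}. Prime attributes: {A, B, C}.
The left-hand side of every FD is a superkey, so BCNF is satisfied.

BCNF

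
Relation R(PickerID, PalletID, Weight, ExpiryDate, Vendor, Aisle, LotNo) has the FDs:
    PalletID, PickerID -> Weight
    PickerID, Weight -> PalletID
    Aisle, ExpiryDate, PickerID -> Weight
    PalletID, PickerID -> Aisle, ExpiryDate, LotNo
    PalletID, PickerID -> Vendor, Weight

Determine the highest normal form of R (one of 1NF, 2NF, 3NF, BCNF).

Candidate keys: {Aisle, ExpiryDate, PickerID}, {PalletID, PickerID}, {PickerID, Weight}. Prime attributes: {Aisle, ExpiryDate, PalletID, PickerID, Weight}.
Each dependency's left side is a superkey — BCNF holds.

BCNF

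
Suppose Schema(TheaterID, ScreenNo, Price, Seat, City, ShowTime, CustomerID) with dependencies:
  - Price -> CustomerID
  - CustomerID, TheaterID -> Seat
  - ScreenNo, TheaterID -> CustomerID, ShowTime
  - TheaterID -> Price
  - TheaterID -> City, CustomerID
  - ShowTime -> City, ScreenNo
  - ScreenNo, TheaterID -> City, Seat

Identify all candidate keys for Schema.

{ScreenNo, TheaterID}, {ShowTime, TheaterID}

{TheaterID} never appears on the right of any FD, so every key must include it.
{ScreenNo, TheaterID}⁺ = {City, CustomerID, Price, ScreenNo, Seat, ShowTime, TheaterID} — all of the relation — so {ScreenNo, TheaterID} is a candidate key.
{ShowTime, TheaterID}⁺ = {City, CustomerID, Price, ScreenNo, Seat, ShowTime, TheaterID} — all of the relation — so {ShowTime, TheaterID} is a candidate key.
Any other superkey properly contains one of these, so there are no further candidate keys.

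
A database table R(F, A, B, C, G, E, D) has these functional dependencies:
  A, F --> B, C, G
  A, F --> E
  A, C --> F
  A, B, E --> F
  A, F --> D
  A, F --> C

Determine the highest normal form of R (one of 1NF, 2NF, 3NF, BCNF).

BCNF

Candidate keys: {A, B, E}, {A, C}, {A, F}. Prime attributes: {A, B, C, E, F}.
Every FD has a superkey on the left, so the relation is in BCNF.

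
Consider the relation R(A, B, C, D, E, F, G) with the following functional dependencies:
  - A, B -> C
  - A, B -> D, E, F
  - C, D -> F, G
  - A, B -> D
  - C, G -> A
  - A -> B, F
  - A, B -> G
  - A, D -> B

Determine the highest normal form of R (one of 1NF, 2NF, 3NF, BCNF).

Candidate keys: {A}, {C, D}, {C, G}. Prime attributes: {A, C, D, G}.
Each dependency's left side is a superkey — BCNF holds.

BCNF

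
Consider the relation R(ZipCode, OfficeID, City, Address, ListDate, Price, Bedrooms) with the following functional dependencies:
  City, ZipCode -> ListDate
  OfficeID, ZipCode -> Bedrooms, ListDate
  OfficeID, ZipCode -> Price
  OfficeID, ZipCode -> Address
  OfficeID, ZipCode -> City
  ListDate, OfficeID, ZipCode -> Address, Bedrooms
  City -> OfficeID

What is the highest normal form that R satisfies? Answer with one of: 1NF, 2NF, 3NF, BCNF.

Candidate keys: {City, ZipCode}, {OfficeID, ZipCode}. Prime attributes: {City, OfficeID, ZipCode}.
For City -> OfficeID we have {City}⁺ = {City, OfficeID}; {City} is not a superkey, so BCNF fails.
Since {OfficeID} ⊆ prime attributes and every other non-superkey FD also has a prime right side, the schema is in 3NF.

3NF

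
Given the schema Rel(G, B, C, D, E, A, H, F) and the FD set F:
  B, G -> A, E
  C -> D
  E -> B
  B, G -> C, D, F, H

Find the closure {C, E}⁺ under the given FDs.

Start with {C, E}.
C -> D applies; add {D} → now {C, D, E}.
E -> B applies; add {B} → now {B, C, D, E}.
No further FD applies.

{B, C, D, E}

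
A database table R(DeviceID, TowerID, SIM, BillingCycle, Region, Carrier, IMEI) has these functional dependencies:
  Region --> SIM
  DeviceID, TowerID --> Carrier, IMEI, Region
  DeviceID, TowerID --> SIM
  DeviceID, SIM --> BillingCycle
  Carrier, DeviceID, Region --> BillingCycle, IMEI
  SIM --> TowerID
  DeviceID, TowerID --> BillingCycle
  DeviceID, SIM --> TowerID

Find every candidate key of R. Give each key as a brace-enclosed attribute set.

{DeviceID} never appears on the right of any FD, so every key must include it.
{DeviceID, Region}⁺ = {BillingCycle, Carrier, DeviceID, IMEI, Region, SIM, TowerID}, which is every attribute, so {DeviceID, Region} is a candidate key.
{DeviceID, SIM}⁺ = {BillingCycle, Carrier, DeviceID, IMEI, Region, SIM, TowerID}, which is every attribute, so {DeviceID, SIM} is a candidate key.
{DeviceID, TowerID}⁺ = {BillingCycle, Carrier, DeviceID, IMEI, Region, SIM, TowerID}, which is every attribute, so {DeviceID, TowerID} is a candidate key.
No proper subset of any of these is a key, and no other minimal superkey exists.

{DeviceID, Region}, {DeviceID, SIM}, {DeviceID, TowerID}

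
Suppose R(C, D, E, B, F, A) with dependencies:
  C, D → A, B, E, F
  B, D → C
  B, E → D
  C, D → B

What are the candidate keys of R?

{B, D}⁺ = {A, B, C, D, E, F} — all of the relation — so {B, D} is a candidate key.
{B, E}⁺ = {A, B, C, D, E, F} — all of the relation — so {B, E} is a candidate key.
{C, D}⁺ = {A, B, C, D, E, F} — all of the relation — so {C, D} is a candidate key.
Any other superkey properly contains one of these, so there are no further candidate keys.

{B, D}, {B, E}, {C, D}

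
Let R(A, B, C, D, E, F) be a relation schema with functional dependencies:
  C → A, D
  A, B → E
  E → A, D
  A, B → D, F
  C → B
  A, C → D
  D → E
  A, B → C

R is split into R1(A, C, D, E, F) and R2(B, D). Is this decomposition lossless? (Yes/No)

Common attributes: {D}; their closure is {A, D, E}.
R1 ⊄ {A, D, E} and R2 ⊄ {A, D, E}, so the split is lossy.

No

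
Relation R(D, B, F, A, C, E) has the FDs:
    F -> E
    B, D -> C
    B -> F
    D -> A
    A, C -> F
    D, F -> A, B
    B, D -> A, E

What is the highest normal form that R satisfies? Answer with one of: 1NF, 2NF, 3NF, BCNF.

1NF

Candidate keys: {B, D}, {C, D}, {D, F}. Prime attributes: {B, C, D, F}.
F -> E: {F}⁺ = {E, F}, which is not all of the attributes, so the left side is not a superkey — BCNF is violated.
F -> E has non-prime {E} on the right and a non-superkey on the left, so 3NF fails.
The proper key subset {B} of {B, D} determines non-prime {E}, so the relation is not even in 2NF.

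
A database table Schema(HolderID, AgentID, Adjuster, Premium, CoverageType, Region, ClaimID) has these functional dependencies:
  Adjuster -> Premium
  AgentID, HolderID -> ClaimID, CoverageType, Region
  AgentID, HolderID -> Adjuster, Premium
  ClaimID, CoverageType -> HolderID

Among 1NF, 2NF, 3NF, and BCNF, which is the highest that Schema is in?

Candidate keys: {AgentID, ClaimID, CoverageType}, {AgentID, HolderID}. Prime attributes: {AgentID, ClaimID, CoverageType, HolderID}.
For Adjuster -> Premium we have {Adjuster}⁺ = {Adjuster, Premium}; {Adjuster} is not a superkey, so BCNF fails.
Adjuster -> Premium has non-prime {Premium} on the right and a non-superkey on the left, so 3NF fails.
Checking every proper subset of each key, none determines a non-prime attribute — 2NF is satisfied.

2NF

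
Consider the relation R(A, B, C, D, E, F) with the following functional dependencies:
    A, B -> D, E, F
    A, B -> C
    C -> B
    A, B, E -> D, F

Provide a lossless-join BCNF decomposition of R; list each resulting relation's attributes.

{A, C, D, E, F}; {B, C}

Candidate keys of the original relation: {A, B}, {A, C}.
In {A, B, C, D, E, F}, {C} is not a superkey ({C}⁺ restricted to this set is {B, C}), so split on C -> B into {B, C} and {A, C, D, E, F}.
{B, C} is in BCNF.
{A, C, D, E, F} is in BCNF.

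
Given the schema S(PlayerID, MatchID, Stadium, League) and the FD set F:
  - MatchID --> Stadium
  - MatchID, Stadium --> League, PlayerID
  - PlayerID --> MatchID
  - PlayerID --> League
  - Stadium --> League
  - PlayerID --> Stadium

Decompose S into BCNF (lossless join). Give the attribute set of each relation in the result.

Candidate keys of the original relation: {MatchID}, {PlayerID}.
{League, MatchID, PlayerID, Stadium}: {Stadium} determines {League, Stadium} here but is not a superkey — split on Stadium --> League, giving {League, Stadium} and {MatchID, PlayerID, Stadium}.
{League, Stadium} is in BCNF.
{MatchID, PlayerID, Stadium} is in BCNF.

{League, Stadium}; {MatchID, PlayerID, Stadium}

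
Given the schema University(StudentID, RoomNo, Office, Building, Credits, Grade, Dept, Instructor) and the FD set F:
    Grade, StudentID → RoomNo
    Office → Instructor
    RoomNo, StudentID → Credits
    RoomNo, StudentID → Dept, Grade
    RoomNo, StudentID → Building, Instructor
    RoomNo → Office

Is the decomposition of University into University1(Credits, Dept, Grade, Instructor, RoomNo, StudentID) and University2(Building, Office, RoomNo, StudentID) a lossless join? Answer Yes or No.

Yes

University1 ∩ University2 = {RoomNo, StudentID}; its closure under F is {Building, Credits, Dept, Grade, Instructor, Office, RoomNo, StudentID}.
This includes all of University1, so the common attributes are a superkey of University1 — the join is lossless.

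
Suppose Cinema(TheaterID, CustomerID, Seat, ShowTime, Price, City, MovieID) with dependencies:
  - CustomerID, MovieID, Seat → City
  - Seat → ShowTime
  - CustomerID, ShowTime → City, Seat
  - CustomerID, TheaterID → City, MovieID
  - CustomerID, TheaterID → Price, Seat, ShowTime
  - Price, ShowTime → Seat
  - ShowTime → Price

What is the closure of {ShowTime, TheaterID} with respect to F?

{Price, Seat, ShowTime, TheaterID}

Start with {ShowTime, TheaterID}.
ShowTime → Price applies; add {Price} → now {Price, ShowTime, TheaterID}.
Price, ShowTime → Seat applies; add {Seat} → now {Price, Seat, ShowTime, TheaterID}.
No further FD applies.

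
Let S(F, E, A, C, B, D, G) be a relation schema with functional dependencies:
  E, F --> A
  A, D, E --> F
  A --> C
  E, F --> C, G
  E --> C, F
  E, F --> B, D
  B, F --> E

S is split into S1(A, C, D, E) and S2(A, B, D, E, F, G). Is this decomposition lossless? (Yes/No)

Yes

S1 ∩ S2 = {A, D, E}; its closure under F is {A, B, C, D, E, F, G}.
This includes all of S1, so the common attributes are a superkey of S1 — the join is lossless.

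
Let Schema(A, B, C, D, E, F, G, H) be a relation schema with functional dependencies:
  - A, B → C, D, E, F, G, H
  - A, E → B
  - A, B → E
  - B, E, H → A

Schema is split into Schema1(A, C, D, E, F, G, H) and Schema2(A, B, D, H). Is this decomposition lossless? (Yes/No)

Schema1 ∩ Schema2 = {A, D, H}; its closure under F is {A, D, H}.
The closure covers neither Schema1 nor Schema2 entirely; the join is not lossless.

No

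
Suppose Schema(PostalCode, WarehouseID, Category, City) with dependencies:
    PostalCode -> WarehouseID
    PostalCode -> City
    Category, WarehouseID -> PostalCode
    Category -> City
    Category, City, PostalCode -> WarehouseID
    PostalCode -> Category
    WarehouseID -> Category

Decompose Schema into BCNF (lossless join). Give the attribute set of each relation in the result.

Candidate keys of the original relation: {PostalCode}, {WarehouseID}.
Within {Category, City, PostalCode, WarehouseID}: {Category}⁺ ∩ {Category, City, PostalCode, WarehouseID} = {Category, City}, not the whole set, so Category -> City violates BCNF; decompose into {Category, City} and {Category, PostalCode, WarehouseID}.
{Category, City}: every determinant is a superkey — BCNF.
{Category, PostalCode, WarehouseID}: every determinant is a superkey — BCNF.

{Category, City}; {Category, PostalCode, WarehouseID}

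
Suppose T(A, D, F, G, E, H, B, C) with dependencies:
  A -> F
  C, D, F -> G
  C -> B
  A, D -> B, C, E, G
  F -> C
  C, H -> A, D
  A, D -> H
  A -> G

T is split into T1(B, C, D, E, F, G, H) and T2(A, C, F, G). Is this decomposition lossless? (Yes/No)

No

Common attributes: {C, F, G}; their closure is {B, C, F, G}.
Neither T1 nor T2 is contained in that closure, so the decomposition is lossy.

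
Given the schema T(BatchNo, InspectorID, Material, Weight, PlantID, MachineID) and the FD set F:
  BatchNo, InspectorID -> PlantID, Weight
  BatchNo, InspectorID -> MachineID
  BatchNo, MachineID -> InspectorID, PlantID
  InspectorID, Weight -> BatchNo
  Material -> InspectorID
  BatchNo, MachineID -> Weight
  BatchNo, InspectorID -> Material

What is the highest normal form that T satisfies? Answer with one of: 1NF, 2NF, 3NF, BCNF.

Candidate keys: {BatchNo, InspectorID}, {BatchNo, MachineID}, {BatchNo, Material}, {InspectorID, Weight}, {Material, Weight}. Prime attributes: {BatchNo, InspectorID, MachineID, Material, Weight}.
For Material -> InspectorID we have {Material}⁺ = {InspectorID, Material}; {Material} is not a superkey, so BCNF fails.
But every attribute on its right side ({InspectorID}) is prime, and the same holds for every other non-superkey FD, so 3NF still holds.

3NF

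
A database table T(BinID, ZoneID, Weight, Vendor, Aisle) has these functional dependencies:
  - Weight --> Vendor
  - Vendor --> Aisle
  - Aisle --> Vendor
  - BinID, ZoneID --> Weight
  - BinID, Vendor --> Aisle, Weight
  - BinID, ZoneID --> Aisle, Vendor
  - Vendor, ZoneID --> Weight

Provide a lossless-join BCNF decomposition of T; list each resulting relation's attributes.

{Aisle, Vendor}; {BinID, Weight, ZoneID}; {Vendor, Weight}

Candidate key of the original relation: {BinID, ZoneID}.
Within {Aisle, BinID, Vendor, Weight, ZoneID}: {Weight}⁺ ∩ {Aisle, BinID, Vendor, Weight, ZoneID} = {Aisle, Vendor, Weight}, not the whole set, so Weight --> Aisle, Vendor violates BCNF; decompose into {Aisle, Vendor, Weight} and {BinID, Weight, ZoneID}.
Within {Aisle, Vendor, Weight}: {Vendor}⁺ ∩ {Aisle, Vendor, Weight} = {Aisle, Vendor}, not the whole set, so Vendor --> Aisle violates BCNF; decompose into {Aisle, Vendor} and {Vendor, Weight}.
{Aisle, Vendor} has no BCNF violation.
{Vendor, Weight} has no BCNF violation.
{BinID, Weight, ZoneID} has no BCNF violation.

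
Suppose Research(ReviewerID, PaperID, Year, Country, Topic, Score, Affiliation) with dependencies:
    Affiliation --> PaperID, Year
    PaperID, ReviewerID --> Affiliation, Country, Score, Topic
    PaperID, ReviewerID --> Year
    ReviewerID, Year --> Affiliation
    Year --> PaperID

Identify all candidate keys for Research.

No FD produces {ReviewerID}, so it must be in every candidate key.
{Affiliation, ReviewerID}⁺ = {Affiliation, Country, PaperID, ReviewerID, Score, Topic, Year} — all of the relation — so {Affiliation, ReviewerID} is a candidate key.
{PaperID, ReviewerID}⁺ = {Affiliation, Country, PaperID, ReviewerID, Score, Topic, Year} — all of the relation — so {PaperID, ReviewerID} is a candidate key.
{ReviewerID, Year}⁺ = {Affiliation, Country, PaperID, ReviewerID, Score, Topic, Year} — all of the relation — so {ReviewerID, Year} is a candidate key.
No proper subset of any of these is a key, and no other minimal superkey exists.

{Affiliation, ReviewerID}, {PaperID, ReviewerID}, {ReviewerID, Year}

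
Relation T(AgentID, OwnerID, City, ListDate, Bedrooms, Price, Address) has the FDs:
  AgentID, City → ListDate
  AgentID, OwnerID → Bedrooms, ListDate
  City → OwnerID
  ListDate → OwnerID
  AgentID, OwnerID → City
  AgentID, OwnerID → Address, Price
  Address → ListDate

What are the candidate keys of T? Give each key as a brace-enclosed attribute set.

{Address, AgentID}, {AgentID, City}, {AgentID, ListDate}, {AgentID, OwnerID}

{AgentID} never appears on the right of any FD, so every key must include it.
Closure of {Address, AgentID} is {Address, AgentID, Bedrooms, City, ListDate, OwnerID, Price}, the whole schema; {Address, AgentID} is a candidate key.
Closure of {AgentID, City} is {Address, AgentID, Bedrooms, City, ListDate, OwnerID, Price}, the whole schema; {AgentID, City} is a candidate key.
Closure of {AgentID, ListDate} is {Address, AgentID, Bedrooms, City, ListDate, OwnerID, Price}, the whole schema; {AgentID, ListDate} is a candidate key.
Closure of {AgentID, OwnerID} is {Address, AgentID, Bedrooms, City, ListDate, OwnerID, Price}, the whole schema; {AgentID, OwnerID} is a candidate key.
These are minimal and exhaustive — every other superkey contains one of them.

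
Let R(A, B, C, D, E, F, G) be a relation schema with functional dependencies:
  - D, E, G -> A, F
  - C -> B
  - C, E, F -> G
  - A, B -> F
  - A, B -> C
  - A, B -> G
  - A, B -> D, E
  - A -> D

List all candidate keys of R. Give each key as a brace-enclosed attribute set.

Closure of {A, B} is {A, B, C, D, E, F, G}, the whole schema; {A, B} is a candidate key.
Closure of {A, C} is {A, B, C, D, E, F, G}, the whole schema; {A, C} is a candidate key.
Closure of {B, D, E, G} is {A, B, C, D, E, F, G}, the whole schema; {B, D, E, G} is a candidate key.
Closure of {C, D, E, F} is {A, B, C, D, E, F, G}, the whole schema; {C, D, E, F} is a candidate key.
Closure of {C, D, E, G} is {A, B, C, D, E, F, G}, the whole schema; {C, D, E, G} is a candidate key.
These are minimal and exhaustive — every other superkey contains one of them.

{A, B}, {A, C}, {B, D, E, G}, {C, D, E, F}, {C, D, E, G}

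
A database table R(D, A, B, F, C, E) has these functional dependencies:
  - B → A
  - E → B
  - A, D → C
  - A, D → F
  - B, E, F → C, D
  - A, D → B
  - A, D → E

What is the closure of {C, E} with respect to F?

{A, B, C, E}

Start with {C, E}.
E → B applies; add {B} → now {B, C, E}.
B → A applies; add {A} → now {A, B, C, E}.
No further FD applies.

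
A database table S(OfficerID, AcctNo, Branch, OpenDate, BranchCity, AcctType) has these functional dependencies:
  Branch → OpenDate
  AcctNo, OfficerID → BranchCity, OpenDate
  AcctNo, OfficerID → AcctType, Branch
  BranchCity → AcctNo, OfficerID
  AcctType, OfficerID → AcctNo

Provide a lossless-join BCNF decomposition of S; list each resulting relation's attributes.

Candidate keys of the original relation: {AcctNo, OfficerID}, {AcctType, OfficerID}, {BranchCity}.
In {AcctNo, AcctType, Branch, BranchCity, OfficerID, OpenDate}, {Branch} is not a superkey ({Branch}⁺ restricted to this set is {Branch, OpenDate}), so split on Branch → OpenDate into {Branch, OpenDate} and {AcctNo, AcctType, Branch, BranchCity, OfficerID}.
{Branch, OpenDate}: every determinant is a superkey — BCNF.
{AcctNo, AcctType, Branch, BranchCity, OfficerID}: every determinant is a superkey — BCNF.

{AcctNo, AcctType, Branch, BranchCity, OfficerID}; {Branch, OpenDate}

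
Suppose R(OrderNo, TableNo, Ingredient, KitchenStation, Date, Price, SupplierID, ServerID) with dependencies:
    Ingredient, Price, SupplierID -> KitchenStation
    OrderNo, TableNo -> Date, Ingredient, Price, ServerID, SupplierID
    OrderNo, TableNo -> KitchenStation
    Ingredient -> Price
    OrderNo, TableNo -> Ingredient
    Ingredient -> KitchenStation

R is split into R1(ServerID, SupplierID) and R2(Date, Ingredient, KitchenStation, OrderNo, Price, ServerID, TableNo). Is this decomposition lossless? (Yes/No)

Common attributes: {ServerID}; their closure is {ServerID}.
The closure covers neither R1 nor R2 entirely; the join is not lossless.

No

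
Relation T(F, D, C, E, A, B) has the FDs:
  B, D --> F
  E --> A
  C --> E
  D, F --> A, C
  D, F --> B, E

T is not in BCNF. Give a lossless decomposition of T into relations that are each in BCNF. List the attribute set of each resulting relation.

Candidate keys of the original relation: {B, D}, {D, F}.
{A, B, C, D, E, F}: {E} determines {A, E} here but is not a superkey — split on E --> A, giving {A, E} and {B, C, D, E, F}.
{A, E}: every determinant is a superkey — BCNF.
{B, C, D, E, F}: {C} determines {C, E} here but is not a superkey — split on C --> E, giving {C, E} and {B, C, D, F}.
{C, E}: every determinant is a superkey — BCNF.
{B, C, D, F}: every determinant is a superkey — BCNF.

{A, E}; {B, C, D, F}; {C, E}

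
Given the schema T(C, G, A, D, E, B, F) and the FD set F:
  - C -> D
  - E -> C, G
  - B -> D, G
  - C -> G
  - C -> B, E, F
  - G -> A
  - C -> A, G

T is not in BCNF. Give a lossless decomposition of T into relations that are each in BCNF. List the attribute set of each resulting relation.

Candidate keys of the original relation: {C}, {E}.
Within {A, B, C, D, E, F, G}: {B}⁺ ∩ {A, B, C, D, E, F, G} = {A, B, D, G}, not the whole set, so B -> A, D, G violates BCNF; decompose into {A, B, D, G} and {B, C, E, F}.
Within {A, B, D, G}: {G}⁺ ∩ {A, B, D, G} = {A, G}, not the whole set, so G -> A violates BCNF; decompose into {A, G} and {B, D, G}.
{A, G}: every determinant is a superkey — BCNF.
{B, D, G}: every determinant is a superkey — BCNF.
{B, C, E, F}: every determinant is a superkey — BCNF.

{A, G}; {B, C, E, F}; {B, D, G}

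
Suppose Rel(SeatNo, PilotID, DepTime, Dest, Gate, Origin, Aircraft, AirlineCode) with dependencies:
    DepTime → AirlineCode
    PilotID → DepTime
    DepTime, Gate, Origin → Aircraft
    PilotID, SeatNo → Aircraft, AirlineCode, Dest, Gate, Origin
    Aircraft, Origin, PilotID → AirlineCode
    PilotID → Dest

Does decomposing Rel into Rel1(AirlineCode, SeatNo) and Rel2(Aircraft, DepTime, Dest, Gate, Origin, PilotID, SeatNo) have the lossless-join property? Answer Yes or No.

No

Rel1 ∩ Rel2 = {SeatNo}; its closure under F is {SeatNo}.
Rel1 ⊄ {SeatNo} and Rel2 ⊄ {SeatNo}, so the split is lossy.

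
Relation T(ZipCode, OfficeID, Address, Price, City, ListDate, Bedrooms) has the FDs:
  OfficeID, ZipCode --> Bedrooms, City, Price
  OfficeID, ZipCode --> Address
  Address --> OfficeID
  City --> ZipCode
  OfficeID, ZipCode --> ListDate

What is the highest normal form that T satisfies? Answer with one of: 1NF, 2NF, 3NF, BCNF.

Candidate keys: {Address, City}, {Address, ZipCode}, {City, OfficeID}, {OfficeID, ZipCode}. Prime attributes: {Address, City, OfficeID, ZipCode}.
Address --> OfficeID: {Address}⁺ = {Address, OfficeID}, which is not all of the attributes, so the left side is not a superkey — BCNF is violated.
Its right-hand attributes {OfficeID} are all prime, as are those of every other non-superkey FD — the relation is in 3NF.

3NF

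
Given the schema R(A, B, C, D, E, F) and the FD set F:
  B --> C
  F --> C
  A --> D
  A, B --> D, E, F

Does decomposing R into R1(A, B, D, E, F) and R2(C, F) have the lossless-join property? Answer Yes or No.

Yes

The shared attributes are {F} and {F}⁺ = {C, F}.
Since R2 ⊆ {C, F}, the intersection is a superkey of R2; the decomposition is lossless.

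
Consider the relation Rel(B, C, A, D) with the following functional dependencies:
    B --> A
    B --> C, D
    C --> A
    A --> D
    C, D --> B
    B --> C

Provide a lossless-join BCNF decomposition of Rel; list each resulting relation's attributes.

{A, B, C}; {A, D}

Candidate keys of the original relation: {B}, {C}.
Within {A, B, C, D}: {A}⁺ ∩ {A, B, C, D} = {A, D}, not the whole set, so A --> D violates BCNF; decompose into {A, D} and {A, B, C}.
{A, D} has no BCNF violation.
{A, B, C} has no BCNF violation.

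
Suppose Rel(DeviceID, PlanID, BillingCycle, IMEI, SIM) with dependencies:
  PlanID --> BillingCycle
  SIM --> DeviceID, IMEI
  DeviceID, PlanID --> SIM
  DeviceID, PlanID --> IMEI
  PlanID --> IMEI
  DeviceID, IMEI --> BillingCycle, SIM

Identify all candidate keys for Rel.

Attributes never on any right-hand side: {PlanID} — every candidate key must contain it.
{DeviceID, PlanID}⁺ = {BillingCycle, DeviceID, IMEI, PlanID, SIM} — all of the relation — so {DeviceID, PlanID} is a candidate key.
{PlanID, SIM}⁺ = {BillingCycle, DeviceID, IMEI, PlanID, SIM} — all of the relation — so {PlanID, SIM} is a candidate key.
No proper subset of any of these is a key, and no other minimal superkey exists.

{DeviceID, PlanID}, {PlanID, SIM}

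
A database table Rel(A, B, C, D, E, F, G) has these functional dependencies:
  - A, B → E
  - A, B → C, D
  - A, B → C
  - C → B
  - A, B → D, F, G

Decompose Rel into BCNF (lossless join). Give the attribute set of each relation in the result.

{A, C, D, E, F, G}; {B, C}

Candidate keys of the original relation: {A, B}, {A, C}.
In {A, B, C, D, E, F, G}, {C} is not a superkey ({C}⁺ restricted to this set is {B, C}), so split on C → B into {B, C} and {A, C, D, E, F, G}.
{B, C} is in BCNF.
{A, C, D, E, F, G} is in BCNF.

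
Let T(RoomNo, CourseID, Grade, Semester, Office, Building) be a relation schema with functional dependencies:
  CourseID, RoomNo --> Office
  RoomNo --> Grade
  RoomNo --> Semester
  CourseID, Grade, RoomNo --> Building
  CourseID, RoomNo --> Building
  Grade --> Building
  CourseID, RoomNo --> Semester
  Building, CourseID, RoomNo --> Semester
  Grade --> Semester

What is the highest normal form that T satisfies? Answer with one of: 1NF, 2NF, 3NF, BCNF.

Candidate key: {CourseID, RoomNo}. Prime attributes: {CourseID, RoomNo}.
RoomNo --> Grade breaks BCNF: {RoomNo}⁺ = {Building, Grade, RoomNo, Semester}, so {RoomNo} is not a superkey.
Because {Grade} is non-prime and the left side of RoomNo --> Grade is not a superkey, the relation is not in 3NF.
The proper key subset {RoomNo} of {CourseID, RoomNo} determines non-prime {Building, Grade, Semester}, so the relation is not even in 2NF.

1NF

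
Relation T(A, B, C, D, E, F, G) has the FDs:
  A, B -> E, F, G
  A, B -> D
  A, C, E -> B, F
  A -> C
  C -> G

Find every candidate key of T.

{A, B}, {A, E}

Attributes never on any right-hand side: {A} — every candidate key must contain it.
{A, B}⁺ = {A, B, C, D, E, F, G}, which is every attribute, so {A, B} is a candidate key.
{A, E}⁺ = {A, B, C, D, E, F, G}, which is every attribute, so {A, E} is a candidate key.
No proper subset of any of these is a key, and no other minimal superkey exists.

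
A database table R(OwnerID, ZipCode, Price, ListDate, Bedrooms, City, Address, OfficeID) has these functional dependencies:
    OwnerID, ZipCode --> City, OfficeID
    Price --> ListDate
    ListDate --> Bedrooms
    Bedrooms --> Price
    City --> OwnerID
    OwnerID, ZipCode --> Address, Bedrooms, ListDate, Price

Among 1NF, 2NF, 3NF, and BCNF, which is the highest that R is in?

Candidate keys: {City, ZipCode}, {OwnerID, ZipCode}. Prime attributes: {City, OwnerID, ZipCode}.
Price --> ListDate: {Price}⁺ = {Bedrooms, ListDate, Price}, which is not all of the attributes, so the left side is not a superkey — BCNF is violated.
Price --> ListDate has non-prime {ListDate} on the right and a non-superkey on the left, so 3NF fails.
No proper subset of a key has a non-prime attribute in its closure, so there is no partial dependency; 2NF holds.

2NF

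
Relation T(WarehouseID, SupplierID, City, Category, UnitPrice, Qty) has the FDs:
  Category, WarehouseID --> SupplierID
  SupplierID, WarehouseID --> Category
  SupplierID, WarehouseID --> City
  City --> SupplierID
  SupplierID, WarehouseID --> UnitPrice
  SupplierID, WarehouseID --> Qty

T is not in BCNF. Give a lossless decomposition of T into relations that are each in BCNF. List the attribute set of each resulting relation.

Candidate keys of the original relation: {Category, WarehouseID}, {City, WarehouseID}, {SupplierID, WarehouseID}.
In {Category, City, Qty, SupplierID, UnitPrice, WarehouseID}, {City} is not a superkey ({City}⁺ restricted to this set is {City, SupplierID}), so split on City --> SupplierID into {City, SupplierID} and {Category, City, Qty, UnitPrice, WarehouseID}.
{City, SupplierID}: every determinant is a superkey — BCNF.
{Category, City, Qty, UnitPrice, WarehouseID}: every determinant is a superkey — BCNF.

{Category, City, Qty, UnitPrice, WarehouseID}; {City, SupplierID}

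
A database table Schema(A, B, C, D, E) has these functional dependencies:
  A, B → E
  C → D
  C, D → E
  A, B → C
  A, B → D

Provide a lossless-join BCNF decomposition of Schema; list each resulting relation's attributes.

Candidate key of the original relation: {A, B}.
In {A, B, C, D, E}, {C} is not a superkey ({C}⁺ restricted to this set is {C, D, E}), so split on C → D, E into {C, D, E} and {A, B, C}.
{C, D, E} has no BCNF violation.
{A, B, C} has no BCNF violation.

{A, B, C}; {C, D, E}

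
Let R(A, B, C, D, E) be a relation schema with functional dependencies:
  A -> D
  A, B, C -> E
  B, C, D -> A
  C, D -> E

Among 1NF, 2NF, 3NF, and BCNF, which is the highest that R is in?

Candidate keys: {A, B, C}, {B, C, D}. Prime attributes: {A, B, C, D}.
A -> D breaks BCNF: {A}⁺ = {A, D}, so {A} is not a superkey.
Because {E} is non-prime and the left side of C, D -> E is not a superkey, the relation is not in 3NF.
The proper key subset {A, C} of {A, B, C} determines non-prime {E}, so the relation is not even in 2NF.

1NF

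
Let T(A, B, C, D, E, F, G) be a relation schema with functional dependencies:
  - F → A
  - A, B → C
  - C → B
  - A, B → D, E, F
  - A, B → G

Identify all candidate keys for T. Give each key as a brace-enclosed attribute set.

{A, B}⁺ = {A, B, C, D, E, F, G}, which is every attribute, so {A, B} is a candidate key.
{A, C}⁺ = {A, B, C, D, E, F, G}, which is every attribute, so {A, C} is a candidate key.
{B, F}⁺ = {A, B, C, D, E, F, G}, which is every attribute, so {B, F} is a candidate key.
{C, F}⁺ = {A, B, C, D, E, F, G}, which is every attribute, so {C, F} is a candidate key.
No proper subset of any of these is a key, and no other minimal superkey exists.

{A, B}, {A, C}, {B, F}, {C, F}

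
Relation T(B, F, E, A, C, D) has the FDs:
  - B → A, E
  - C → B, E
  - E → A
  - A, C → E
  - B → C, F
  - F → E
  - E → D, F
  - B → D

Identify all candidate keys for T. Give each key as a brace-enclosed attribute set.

{B}, {C}

{B}⁺ = {A, B, C, D, E, F}, which is every attribute, so {B} is a candidate key.
{C}⁺ = {A, B, C, D, E, F}, which is every attribute, so {C} is a candidate key.
These are minimal and exhaustive — every other superkey contains one of them.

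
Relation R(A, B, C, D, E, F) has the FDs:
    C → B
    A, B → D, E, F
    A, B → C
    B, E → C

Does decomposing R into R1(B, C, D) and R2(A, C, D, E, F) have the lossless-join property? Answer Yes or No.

R1 ∩ R2 = {C, D}; its closure under F is {B, C, D}.
R1 is contained in that closure, so R1 ∩ R2 → R1 holds and the join is lossless.

Yes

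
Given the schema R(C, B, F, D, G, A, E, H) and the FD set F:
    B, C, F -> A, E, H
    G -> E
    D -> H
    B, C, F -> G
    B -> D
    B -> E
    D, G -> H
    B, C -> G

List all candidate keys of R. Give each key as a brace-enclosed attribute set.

Attributes never on any right-hand side: {B, C, F} — every candidate key must contain all of them.
{B, C, F} is a candidate key since {B, C, F}⁺ = {A, B, C, D, E, F, G, H} covers every attribute.
No other minimal set has full closure, so this is the only candidate key.

{B, C, F}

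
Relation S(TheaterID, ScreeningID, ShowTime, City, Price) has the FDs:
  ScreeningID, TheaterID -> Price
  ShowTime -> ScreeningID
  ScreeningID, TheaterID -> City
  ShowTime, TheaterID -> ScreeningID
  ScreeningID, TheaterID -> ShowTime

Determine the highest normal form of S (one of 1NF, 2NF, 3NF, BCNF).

Candidate keys: {ScreeningID, TheaterID}, {ShowTime, TheaterID}. Prime attributes: {ScreeningID, ShowTime, TheaterID}.
ShowTime -> ScreeningID breaks BCNF: {ShowTime}⁺ = {ScreeningID, ShowTime}, so {ShowTime} is not a superkey.
Its right-hand attributes {ScreeningID} are all prime, as are those of every other non-superkey FD — the relation is in 3NF.

3NF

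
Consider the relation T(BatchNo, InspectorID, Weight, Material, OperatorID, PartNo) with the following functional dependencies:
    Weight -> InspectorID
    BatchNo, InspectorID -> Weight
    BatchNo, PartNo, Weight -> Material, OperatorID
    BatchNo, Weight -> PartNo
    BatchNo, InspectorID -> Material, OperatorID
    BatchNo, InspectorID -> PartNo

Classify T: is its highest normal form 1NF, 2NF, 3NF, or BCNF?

Candidate keys: {BatchNo, InspectorID}, {BatchNo, Weight}. Prime attributes: {BatchNo, InspectorID, Weight}.
Weight -> InspectorID breaks BCNF: {Weight}⁺ = {InspectorID, Weight}, so {Weight} is not a superkey.
Since {InspectorID} ⊆ prime attributes and every other non-superkey FD also has a prime right side, the schema is in 3NF.

3NF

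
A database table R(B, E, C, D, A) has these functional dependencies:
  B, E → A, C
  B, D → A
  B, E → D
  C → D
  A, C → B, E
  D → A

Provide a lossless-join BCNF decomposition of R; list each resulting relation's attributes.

Candidate keys of the original relation: {B, E}, {C}.
In {A, B, C, D, E}, {B, D} is not a superkey ({B, D}⁺ restricted to this set is {A, B, D}), so split on B, D → A into {A, B, D} and {B, C, D, E}.
In {A, B, D}, {D} is not a superkey ({D}⁺ restricted to this set is {A, D}), so split on D → A into {A, D} and {B, D}.
{A, D} has no BCNF violation.
{B, D} has no BCNF violation.
{B, C, D, E} has no BCNF violation.

{A, D}; {B, C, D, E}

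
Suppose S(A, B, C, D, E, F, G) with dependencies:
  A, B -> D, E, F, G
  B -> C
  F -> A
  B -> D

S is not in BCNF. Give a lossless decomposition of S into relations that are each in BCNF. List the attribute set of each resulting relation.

{A, F}; {B, C, D}; {B, E, F, G}

Candidate keys of the original relation: {A, B}, {B, F}.
In {A, B, C, D, E, F, G}, {B} is not a superkey ({B}⁺ restricted to this set is {B, C, D}), so split on B -> C, D into {B, C, D} and {A, B, E, F, G}.
{B, C, D} has no BCNF violation.
In {A, B, E, F, G}, {F} is not a superkey ({F}⁺ restricted to this set is {A, F}), so split on F -> A into {A, F} and {B, E, F, G}.
{A, F} has no BCNF violation.
{B, E, F, G} has no BCNF violation.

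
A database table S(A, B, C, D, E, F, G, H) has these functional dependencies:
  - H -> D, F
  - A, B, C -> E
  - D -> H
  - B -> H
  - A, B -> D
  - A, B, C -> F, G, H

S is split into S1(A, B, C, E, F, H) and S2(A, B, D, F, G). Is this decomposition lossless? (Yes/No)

The shared attributes are {A, B, F} and {A, B, F}⁺ = {A, B, D, F, H}.
The closure covers neither S1 nor S2 entirely; the join is not lossless.

No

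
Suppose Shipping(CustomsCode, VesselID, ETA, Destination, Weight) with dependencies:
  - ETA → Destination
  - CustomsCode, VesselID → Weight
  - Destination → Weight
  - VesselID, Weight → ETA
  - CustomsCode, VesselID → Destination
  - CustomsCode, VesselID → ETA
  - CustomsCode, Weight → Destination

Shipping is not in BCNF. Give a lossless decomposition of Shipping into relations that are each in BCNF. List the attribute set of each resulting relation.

{CustomsCode, ETA, VesselID}; {Destination, ETA}; {Destination, Weight}

Candidate key of the original relation: {CustomsCode, VesselID}.
Within {CustomsCode, Destination, ETA, VesselID, Weight}: {ETA}⁺ ∩ {CustomsCode, Destination, ETA, VesselID, Weight} = {Destination, ETA, Weight}, not the whole set, so ETA → Destination, Weight violates BCNF; decompose into {Destination, ETA, Weight} and {CustomsCode, ETA, VesselID}.
Within {Destination, ETA, Weight}: {Destination}⁺ ∩ {Destination, ETA, Weight} = {Destination, Weight}, not the whole set, so Destination → Weight violates BCNF; decompose into {Destination, Weight} and {Destination, ETA}.
{Destination, Weight}: every determinant is a superkey — BCNF.
{Destination, ETA}: every determinant is a superkey — BCNF.
{CustomsCode, ETA, VesselID}: every determinant is a superkey — BCNF.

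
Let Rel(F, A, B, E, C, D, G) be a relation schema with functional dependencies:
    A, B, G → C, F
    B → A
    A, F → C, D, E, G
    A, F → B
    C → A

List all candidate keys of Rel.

{A, F}, {B, F}, {B, G}, {C, F}

{A, F} is a candidate key since {A, F}⁺ = {A, B, C, D, E, F, G} covers every attribute.
{B, F} is a candidate key since {B, F}⁺ = {A, B, C, D, E, F, G} covers every attribute.
{B, G} is a candidate key since {B, G}⁺ = {A, B, C, D, E, F, G} covers every attribute.
{C, F} is a candidate key since {C, F}⁺ = {A, B, C, D, E, F, G} covers every attribute.
These are minimal and exhaustive — every other superkey contains one of them.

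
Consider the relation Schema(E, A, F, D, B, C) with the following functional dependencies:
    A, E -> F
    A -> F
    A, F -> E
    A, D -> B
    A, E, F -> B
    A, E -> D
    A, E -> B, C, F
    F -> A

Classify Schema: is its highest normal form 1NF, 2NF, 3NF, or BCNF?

BCNF

Candidate keys: {A}, {F}. Prime attributes: {A, F}.
Each dependency's left side is a superkey — BCNF holds.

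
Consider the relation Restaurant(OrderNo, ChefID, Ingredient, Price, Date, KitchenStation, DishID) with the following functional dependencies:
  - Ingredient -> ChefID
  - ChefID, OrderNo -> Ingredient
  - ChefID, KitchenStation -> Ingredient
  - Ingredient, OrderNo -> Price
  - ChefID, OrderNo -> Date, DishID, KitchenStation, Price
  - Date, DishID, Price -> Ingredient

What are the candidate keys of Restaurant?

No FD produces {OrderNo}, so it must be in every candidate key.
{ChefID, OrderNo}⁺ = {ChefID, Date, DishID, Ingredient, KitchenStation, OrderNo, Price} — all of the relation — so {ChefID, OrderNo} is a candidate key.
{Ingredient, OrderNo}⁺ = {ChefID, Date, DishID, Ingredient, KitchenStation, OrderNo, Price} — all of the relation — so {Ingredient, OrderNo} is a candidate key.
{Date, DishID, OrderNo, Price}⁺ = {ChefID, Date, DishID, Ingredient, KitchenStation, OrderNo, Price} — all of the relation — so {Date, DishID, OrderNo, Price} is a candidate key.
No proper subset of any of these is a key, and no other minimal superkey exists.

{ChefID, OrderNo}, {Date, DishID, OrderNo, Price}, {Ingredient, OrderNo}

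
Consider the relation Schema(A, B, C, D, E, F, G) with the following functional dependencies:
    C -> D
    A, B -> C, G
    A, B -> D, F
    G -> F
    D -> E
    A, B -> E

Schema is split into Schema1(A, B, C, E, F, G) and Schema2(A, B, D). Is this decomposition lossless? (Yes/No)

Schema1 ∩ Schema2 = {A, B}; its closure under F is {A, B, C, D, E, F, G}.
This includes all of Schema1, so the common attributes are a superkey of Schema1 — the join is lossless.

Yes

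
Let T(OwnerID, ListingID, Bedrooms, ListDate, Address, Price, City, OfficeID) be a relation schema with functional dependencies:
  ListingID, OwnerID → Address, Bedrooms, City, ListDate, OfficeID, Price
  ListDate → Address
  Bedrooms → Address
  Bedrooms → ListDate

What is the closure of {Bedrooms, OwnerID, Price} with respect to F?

{Address, Bedrooms, ListDate, OwnerID, Price}

Start with {Bedrooms, OwnerID, Price}.
Bedrooms → Address applies; add {Address} → now {Address, Bedrooms, OwnerID, Price}.
Bedrooms → ListDate applies; add {ListDate} → now {Address, Bedrooms, ListDate, OwnerID, Price}.
No further FD applies.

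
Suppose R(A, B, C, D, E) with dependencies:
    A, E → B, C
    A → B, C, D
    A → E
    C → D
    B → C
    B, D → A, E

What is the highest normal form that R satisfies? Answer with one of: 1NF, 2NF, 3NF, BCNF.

2NF

Candidate keys: {A}, {B}. Prime attributes: {A, B}.
C → D breaks BCNF: {C}⁺ = {C, D}, so {C} is not a superkey.
C → D determines the non-prime attribute {D} from a non-superkey — 3NF is violated.
With only single-attribute keys there can be no partial dependency, so 2NF holds.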